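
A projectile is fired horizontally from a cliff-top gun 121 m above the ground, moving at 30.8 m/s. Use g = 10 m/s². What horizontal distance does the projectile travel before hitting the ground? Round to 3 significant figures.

Initial vertical velocity is zero, so the fall time comes from h = ½ g t²: t = √(2 × 121 / 10) = 4.919 s.
Horizontal motion is uniform at 30.8 m/s, so x = 30.8 × 4.919 = 152 m.

152 m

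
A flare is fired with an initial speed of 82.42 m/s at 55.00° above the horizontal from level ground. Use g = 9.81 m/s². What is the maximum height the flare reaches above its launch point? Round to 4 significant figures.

Vertical component of launch velocity: v_y = 82.42 sin 55.00° = 67.515 m/s.
At the highest point the vertical velocity is zero, so v_y² = 2 g h_max.
h_max = (67.515)² / (2 × 9.81) = 4558.3 / 19.62 = 232.3 m.

232.3 m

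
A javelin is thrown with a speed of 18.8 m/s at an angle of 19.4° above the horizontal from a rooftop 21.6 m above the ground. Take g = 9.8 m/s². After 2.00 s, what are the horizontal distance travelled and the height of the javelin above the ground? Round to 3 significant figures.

x = 35.5 m, y = 14.5 m

v_x = 18.8 cos 19.4° = 17.73 m/s; v_y0 = 18.8 sin 19.4° = 6.245 m/s.
x = v_x t = 17.73 × 2.00 = 35.5 m.
y = 21.6 + v_y0 t − ½ g t² = 14.5 m.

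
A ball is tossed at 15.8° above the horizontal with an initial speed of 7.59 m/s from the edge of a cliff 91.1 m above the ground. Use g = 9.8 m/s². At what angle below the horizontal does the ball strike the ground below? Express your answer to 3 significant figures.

80.2°

v_x = 7.59 cos 15.8° = 7.303 m/s.
At impact |v_y| = √(v_y0² + 2 g h) = √(2.067² + 2×9.8×91.1) = 42.31 m/s.
Angle below horizontal = arctan(|v_y| / v_x) = arctan(42.31 / 7.303) = 80.2°.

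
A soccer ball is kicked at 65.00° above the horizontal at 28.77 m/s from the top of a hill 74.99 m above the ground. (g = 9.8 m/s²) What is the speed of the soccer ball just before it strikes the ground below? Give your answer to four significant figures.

v_x = 28.77 cos 65.00° = 12.159 m/s is unchanged throughout.
For the vertical component, v_y² = v_y0² + 2 g h = (26.074)² + 2×9.8×74.99 = 2149.7, so |v_y| = 46.365 m/s.
Impact speed = √(v_x² + v_y²) = √(147.84 + 2149.7) = 47.93 m/s.

47.93 m/s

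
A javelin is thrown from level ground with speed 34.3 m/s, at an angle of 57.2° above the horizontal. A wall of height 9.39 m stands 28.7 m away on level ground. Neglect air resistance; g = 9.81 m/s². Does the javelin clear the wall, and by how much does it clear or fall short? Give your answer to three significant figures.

Yes — it clears the wall by 23.4 m.

v_x = 34.3 cos 57.2° = 18.58 m/s; v_y0 = 34.3 sin 57.2° = 28.83 m/s.
Time to reach the wall: t = 28.7 / 18.58 = 1.545 s.
Height at that point: y = 28.83×1.545 − 4.905×1.545² = 32.83 m.
That is 32.83 − 9.39 = 23.4 m above the top of the wall, so the javelin clears it.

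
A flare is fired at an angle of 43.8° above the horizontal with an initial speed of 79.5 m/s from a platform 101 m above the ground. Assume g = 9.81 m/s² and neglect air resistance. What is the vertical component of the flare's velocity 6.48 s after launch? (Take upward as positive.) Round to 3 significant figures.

-8.54 m/s

Initial vertical component: v_y0 = 79.5 sin 43.8° = 55.03 m/s.
v_y(t) = v_y0 − g t = 55.03 − 9.81 × 6.48 = -8.54 m/s.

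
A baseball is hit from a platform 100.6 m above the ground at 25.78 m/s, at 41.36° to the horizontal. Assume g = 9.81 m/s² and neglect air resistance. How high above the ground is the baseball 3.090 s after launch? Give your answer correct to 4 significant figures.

v_y0 = 25.78 sin 41.36° = 17.035 m/s.
y(t) = 100.6 + v_y0 t − ½ g t² = 100.6 + 17.035×3.090 − ½×9.81×3.090² = 106.4 m.

106.4 m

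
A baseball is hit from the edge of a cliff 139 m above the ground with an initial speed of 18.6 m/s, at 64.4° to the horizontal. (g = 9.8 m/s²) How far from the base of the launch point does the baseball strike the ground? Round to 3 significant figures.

58.7 m

Components: v_x = 18.6 cos 64.4° = 8.037 m/s, v_y = 18.6 sin 64.4° = 16.77 m/s.
Vertical: 0 = 139 + 16.77 t − ½(9.8) t² ⇒ 4.900 t² − 16.77 t − 139 = 0.
t = [16.77 + √(281.2 + 2724)] / 9.800 = 7.305 s.
Horizontal: R = v_x · t = 8.037 × 7.305 = 58.7 m.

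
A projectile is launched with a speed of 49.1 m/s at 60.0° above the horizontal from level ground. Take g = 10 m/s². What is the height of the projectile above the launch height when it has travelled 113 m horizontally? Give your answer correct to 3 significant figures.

v_x = 49.1 cos 60.0° = 24.55 m/s, v_y0 = 49.1 sin 60.0° = 42.52 m/s.
Time to reach x = 113 m: t = x / v_x = 113 / 24.55 = 4.603 s.
y = v_y0 t − ½ g t² = 42.52×4.603 − 5.000×4.603² = 89.8 m.

89.8 m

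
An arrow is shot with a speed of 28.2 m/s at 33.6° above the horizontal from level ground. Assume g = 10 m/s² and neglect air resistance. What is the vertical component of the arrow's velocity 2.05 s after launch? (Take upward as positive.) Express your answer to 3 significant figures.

Initial vertical component: v_y0 = 28.2 sin 33.6° = 15.61 m/s.
v_y(t) = v_y0 − g t = 15.61 − 10 × 2.05 = -4.89 m/s.

-4.89 m/s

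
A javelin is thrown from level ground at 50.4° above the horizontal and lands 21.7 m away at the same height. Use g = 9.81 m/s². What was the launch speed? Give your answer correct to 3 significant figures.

14.7 m/s

On level ground, R = v₀² sin(2θ) / g, so v₀ = √(R g / sin 2θ).
sin(2 × 50.4°) = 0.9823.
v₀ = √(21.7 × 9.81 / 0.9823) = √216.7 = 14.7 m/s.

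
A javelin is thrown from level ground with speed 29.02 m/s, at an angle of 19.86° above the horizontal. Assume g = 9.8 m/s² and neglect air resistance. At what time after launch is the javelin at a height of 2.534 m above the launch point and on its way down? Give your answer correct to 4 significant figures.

1.709 s

v_y0 = 29.02 sin 19.86° = 9.8588 m/s.
Set y = v_y0 t − ½ g t² = 2.534: 4.900 t² − 9.8588 t + 2.534 = 0.
t = [9.8588 ± √(97.196 − 49.666)] / 9.8 = (9.8588 ± 6.8942) / 9.8, giving t = 0.3025 s or t = 1.709 s.
On the way down corresponds to the larger root: t = 1.709 s.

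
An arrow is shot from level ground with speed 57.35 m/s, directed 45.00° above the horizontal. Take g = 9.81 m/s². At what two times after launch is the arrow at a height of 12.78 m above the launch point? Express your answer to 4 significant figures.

v_y0 = 57.35 sin 45.00° = 40.553 m/s.
Set y = v_y0 t − ½ g t² = 12.78: 4.905 t² − 40.553 t + 12.78 = 0.
t = [40.553 ± √(1644.5 − 250.74)] / 9.81 = (40.553 ± 37.333) / 9.81, giving t = 0.3282 s or t = 7.939 s.
So the arrow is at 12.78 m at t = 0.3282 s (rising) and t = 7.939 s (falling).

0.3282 s and 7.939 s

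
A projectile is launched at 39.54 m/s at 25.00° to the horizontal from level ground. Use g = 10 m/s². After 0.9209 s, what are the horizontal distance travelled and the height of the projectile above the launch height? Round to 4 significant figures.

v_x = 39.54 cos 25.00° = 35.835 m/s; v_y0 = 39.54 sin 25.00° = 16.710 m/s.
x = v_x t = 35.835 × 0.9209 = 33.00 m.
y = v_y0 t − ½ g t² = 16.710×0.9209 − 5.000×0.9209² = 11.15 m.

x = 33.00 m, y = 11.15 m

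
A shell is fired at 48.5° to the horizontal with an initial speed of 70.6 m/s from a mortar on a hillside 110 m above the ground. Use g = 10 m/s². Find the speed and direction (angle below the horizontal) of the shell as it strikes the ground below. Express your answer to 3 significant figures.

84.8 m/s at 56.5° below the horizontal

v_x = 70.6 cos 48.5° = 46.78 m/s (constant).
|v_y| at impact = √((52.88)² + 2×10×110) = 70.68 m/s.
Speed = √(46.78² + 70.68²) = 84.8 m/s; angle = arctan(70.68/46.78) = 56.5° below horizontal.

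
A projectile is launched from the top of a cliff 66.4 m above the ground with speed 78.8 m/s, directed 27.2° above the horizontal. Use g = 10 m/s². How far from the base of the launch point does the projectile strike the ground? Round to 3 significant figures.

Components: v_x = 78.8 cos 27.2° = 70.09 m/s, v_y = 78.8 sin 27.2° = 36.02 m/s.
Vertical: 0 = 66.4 + 36.02 t − ½(10) t² ⇒ 5.000 t² − 36.02 t − 66.4 = 0.
t = [36.02 + √(1297 + 1328)] / 10.00 = 8.725 s.
Horizontal: R = v_x · t = 70.09 × 8.725 = 612 m.

612 m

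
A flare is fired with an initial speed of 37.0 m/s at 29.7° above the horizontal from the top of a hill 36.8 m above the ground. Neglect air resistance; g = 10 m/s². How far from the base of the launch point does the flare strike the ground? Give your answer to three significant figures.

Components: v_x = 37.0 cos 29.7° = 32.14 m/s, v_y = 37.0 sin 29.7° = 18.33 m/s.
Vertical: 0 = 36.8 + 18.33 t − ½(10) t² ⇒ 5.000 t² − 18.33 t − 36.8 = 0.
t = [18.33 + √(336.0 + 736.0)] / 10.00 = 5.107 s.
Horizontal: R = v_x · t = 32.14 × 5.107 = 164 m.

164 m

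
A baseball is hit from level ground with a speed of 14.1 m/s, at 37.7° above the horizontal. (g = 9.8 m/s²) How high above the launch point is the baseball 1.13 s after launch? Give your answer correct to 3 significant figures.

v_y0 = 14.1 sin 37.7° = 8.623 m/s.
y(t) = v_y0 t − ½ g t² = 8.623×1.13 − 4.900×1.13² = 3.49 m.

3.49 m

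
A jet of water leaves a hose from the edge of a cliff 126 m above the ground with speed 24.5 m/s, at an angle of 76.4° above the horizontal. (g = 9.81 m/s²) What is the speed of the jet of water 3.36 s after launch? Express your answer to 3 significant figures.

v_x = 24.5 cos 76.4° = 5.761 m/s (constant).
v_y(t) = 24.5 sin 76.4° − g t = 23.81 − 9.81 × 3.36 = -9.152 m/s.
Speed = √(v_x² + v_y²) = √(33.19 + 83.76) = 10.8 m/s.

10.8 m/s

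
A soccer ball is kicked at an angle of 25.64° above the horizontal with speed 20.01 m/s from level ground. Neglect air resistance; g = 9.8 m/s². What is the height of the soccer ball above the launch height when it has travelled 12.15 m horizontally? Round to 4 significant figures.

v_x = 20.01 cos 25.64° = 18.040 m/s, v_y0 = 20.01 sin 25.64° = 8.6586 m/s.
Time to reach x = 12.15 m: t = x / v_x = 12.15 / 18.040 = 0.67350 s.
y = v_y0 t − ½ g t² = 8.6586×0.67350 − 4.900×0.67350² = 3.609 m.

3.609 m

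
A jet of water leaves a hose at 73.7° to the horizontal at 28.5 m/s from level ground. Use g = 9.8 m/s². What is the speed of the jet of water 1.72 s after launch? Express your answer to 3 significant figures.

v_x = 28.5 cos 73.7° = 7.999 m/s (constant).
v_y(t) = 28.5 sin 73.7° − g t = 27.35 − 9.8 × 1.72 = 10.49 m/s.
Speed = √(v_x² + v_y²) = √(63.98 + 110.0) = 13.2 m/s.

13.2 m/s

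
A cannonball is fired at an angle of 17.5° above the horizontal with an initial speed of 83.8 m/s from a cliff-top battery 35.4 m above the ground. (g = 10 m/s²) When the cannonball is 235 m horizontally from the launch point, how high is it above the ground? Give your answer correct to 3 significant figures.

66.3 m

v_x = 83.8 cos 17.5° = 79.92 m/s, v_y0 = 83.8 sin 17.5° = 25.20 m/s.
Time to reach x = 235 m: t = x / v_x = 235 / 79.92 = 2.940 s.
y = 35.4 + v_y0 t − ½ g t² = 35.4 + 25.20×2.940 − 5.000×2.940² = 66.3 m.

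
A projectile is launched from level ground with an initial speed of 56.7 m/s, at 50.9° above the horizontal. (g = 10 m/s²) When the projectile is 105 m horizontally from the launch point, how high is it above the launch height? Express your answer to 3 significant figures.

86.1 m

v_x = 56.7 cos 50.9° = 35.76 m/s, v_y0 = 56.7 sin 50.9° = 44.00 m/s.
Time to reach x = 105 m: t = x / v_x = 105 / 35.76 = 2.936 s.
y = v_y0 t − ½ g t² = 44.00×2.936 − 5.000×2.936² = 86.1 m.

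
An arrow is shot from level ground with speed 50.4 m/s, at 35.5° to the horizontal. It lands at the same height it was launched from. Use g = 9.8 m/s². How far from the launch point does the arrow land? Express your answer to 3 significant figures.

245 m

Components: v_x = 50.4 cos 35.5° = 41.03 m/s, v_y = 50.4 sin 35.5° = 29.27 m/s.
Time of flight (same landing height): t = 2 v_y / g = 2 × 29.27 / 9.8 = 5.973 s.
Range: R = v_x · t = 41.03 × 5.973 = 245 m.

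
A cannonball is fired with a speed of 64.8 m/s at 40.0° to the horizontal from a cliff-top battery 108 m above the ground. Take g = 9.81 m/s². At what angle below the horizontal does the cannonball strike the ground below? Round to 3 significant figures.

51.4°

v_x = 64.8 cos 40.0° = 49.64 m/s.
At impact |v_y| = √(v_y0² + 2 g h) = √(41.65² + 2×9.81×108) = 62.08 m/s.
Angle below horizontal = arctan(|v_y| / v_x) = arctan(62.08 / 49.64) = 51.4°.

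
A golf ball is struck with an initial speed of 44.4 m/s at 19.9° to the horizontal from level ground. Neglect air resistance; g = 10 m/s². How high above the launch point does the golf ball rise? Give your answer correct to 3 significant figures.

Vertical component of launch velocity: v_y = 44.4 sin 19.9° = 15.11 m/s.
At the highest point the vertical velocity is zero, so v_y² = 2 g h_max.
h_max = (15.11)² / (2 × 10) = 228.3 / 20.00 = 11.4 m.

11.4 m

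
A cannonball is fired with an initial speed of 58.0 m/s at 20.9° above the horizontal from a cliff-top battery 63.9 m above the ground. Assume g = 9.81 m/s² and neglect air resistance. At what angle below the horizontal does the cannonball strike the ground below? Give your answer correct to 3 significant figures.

v_x = 58.0 cos 20.9° = 54.18 m/s.
At impact |v_y| = √(v_y0² + 2 g h) = √(20.69² + 2×9.81×63.9) = 41.01 m/s.
Angle below horizontal = arctan(|v_y| / v_x) = arctan(41.01 / 54.18) = 37.1°.

37.1°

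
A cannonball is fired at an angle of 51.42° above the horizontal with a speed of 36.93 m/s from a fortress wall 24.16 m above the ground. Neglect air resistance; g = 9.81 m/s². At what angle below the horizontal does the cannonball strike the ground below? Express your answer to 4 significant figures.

57.51°

v_x = 36.93 cos 51.42° = 23.030 m/s.
At impact |v_y| = √(v_y0² + 2 g h) = √(28.870² + 2×9.81×24.16) = 36.159 m/s.
Angle below horizontal = arctan(|v_y| / v_x) = arctan(36.159 / 23.030) = 57.51°.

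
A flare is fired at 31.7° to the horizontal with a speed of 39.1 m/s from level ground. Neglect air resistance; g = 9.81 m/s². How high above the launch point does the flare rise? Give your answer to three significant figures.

Vertical component of launch velocity: v_y = 39.1 sin 31.7° = 20.55 m/s.
At the highest point the vertical velocity is zero, so v_y² = 2 g h_max.
h_max = (20.55)² / (2 × 9.81) = 422.3 / 19.62 = 21.5 m.

21.5 m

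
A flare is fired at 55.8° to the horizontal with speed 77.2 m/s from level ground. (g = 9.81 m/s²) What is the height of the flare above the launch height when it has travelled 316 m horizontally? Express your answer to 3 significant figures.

205 m

v_x = 77.2 cos 55.8° = 43.39 m/s, v_y0 = 77.2 sin 55.8° = 63.85 m/s.
Time to reach x = 316 m: t = x / v_x = 316 / 43.39 = 7.283 s.
y = v_y0 t − ½ g t² = 63.85×7.283 − 4.905×7.283² = 205 m.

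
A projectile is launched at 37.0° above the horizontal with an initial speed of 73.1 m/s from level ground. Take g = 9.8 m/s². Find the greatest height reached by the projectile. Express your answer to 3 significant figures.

98.7 m

Vertical component of launch velocity: v_y = 73.1 sin 37.0° = 43.99 m/s.
At the highest point the vertical velocity is zero, so v_y² = 2 g h_max.
h_max = (43.99)² / (2 × 9.8) = 1935 / 19.60 = 98.7 m.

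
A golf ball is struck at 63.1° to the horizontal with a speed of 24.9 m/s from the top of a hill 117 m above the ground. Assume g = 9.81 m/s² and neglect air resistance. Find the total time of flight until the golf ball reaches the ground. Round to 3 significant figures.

7.65 s

Vertical component: v_y = 24.9 sin 63.1° = 22.21 m/s.
Taking up as positive with launch at y = 117 m, landing at y = 0: 0 = 117 + 22.21 t − ½(9.81) t².
Solving 4.905 t² − 22.21 t − 117 = 0 gives t = [22.21 + √(22.21² + 4·4.905·117)] / 9.810 = 7.65 s.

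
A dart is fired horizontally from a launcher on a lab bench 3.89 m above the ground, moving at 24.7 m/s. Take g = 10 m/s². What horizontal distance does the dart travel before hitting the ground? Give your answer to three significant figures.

21.8 m

Initial vertical velocity is zero, so the fall time comes from h = ½ g t²: t = √(2 × 3.89 / 10) = 0.8820 s.
Horizontal motion is uniform at 24.7 m/s, so x = 24.7 × 0.8820 = 21.8 m.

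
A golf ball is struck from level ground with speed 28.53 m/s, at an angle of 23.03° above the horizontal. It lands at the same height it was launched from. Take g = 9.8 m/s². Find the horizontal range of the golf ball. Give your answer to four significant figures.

59.81 m

For level ground, R = v₀² sin(2θ) / g.
sin(2 × 23.03°) = sin 46.060° = 0.7201.
R = (28.53)² × 0.7201 / 9.8 = 59.81 m.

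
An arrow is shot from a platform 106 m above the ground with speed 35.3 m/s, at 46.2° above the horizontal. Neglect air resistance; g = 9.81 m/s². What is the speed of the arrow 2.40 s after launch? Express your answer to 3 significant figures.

v_x = 35.3 cos 46.2° = 24.43 m/s (constant).
v_y(t) = 35.3 sin 46.2° − g t = 25.48 − 9.81 × 2.40 = 1.936 m/s.
Speed = √(v_x² + v_y²) = √(596.8 + 3.748) = 24.5 m/s.

24.5 m/s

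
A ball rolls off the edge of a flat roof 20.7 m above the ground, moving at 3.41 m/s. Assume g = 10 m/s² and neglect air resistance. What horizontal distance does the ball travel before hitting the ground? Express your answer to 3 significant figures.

Initial vertical velocity is zero, so the fall time comes from h = ½ g t²: t = √(2 × 20.7 / 10) = 2.035 s.
Horizontal motion is uniform at 3.41 m/s, so x = 3.41 × 2.035 = 6.94 m.

6.94 m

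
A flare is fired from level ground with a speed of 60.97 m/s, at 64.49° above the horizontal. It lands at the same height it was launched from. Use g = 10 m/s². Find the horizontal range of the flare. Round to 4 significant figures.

289.0 m

Components: v_x = 60.97 cos 64.49° = 26.258 m/s, v_y = 60.97 sin 64.49° = 55.026 m/s.
Time of flight (same landing height): t = 2 v_y / g = 2 × 55.026 / 10 = 11.005 s.
Range: R = v_x · t = 26.258 × 11.005 = 289.0 m.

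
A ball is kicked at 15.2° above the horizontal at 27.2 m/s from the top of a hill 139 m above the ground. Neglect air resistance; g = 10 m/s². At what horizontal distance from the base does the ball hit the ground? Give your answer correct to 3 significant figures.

Components: v_x = 27.2 cos 15.2° = 26.25 m/s, v_y = 27.2 sin 15.2° = 7.132 m/s.
Vertical: 0 = 139 + 7.132 t − ½(10) t² ⇒ 5.000 t² − 7.132 t − 139 = 0.
t = [7.132 + √(50.87 + 2780)] / 10.00 = 6.034 s.
Horizontal: R = v_x · t = 26.25 × 6.034 = 158 m.

158 m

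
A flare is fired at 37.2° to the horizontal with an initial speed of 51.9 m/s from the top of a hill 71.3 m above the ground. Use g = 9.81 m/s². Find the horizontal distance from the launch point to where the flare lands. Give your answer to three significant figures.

Components: v_x = 51.9 cos 37.2° = 41.34 m/s, v_y = 51.9 sin 37.2° = 31.38 m/s.
Vertical: 0 = 71.3 + 31.38 t − ½(9.81) t² ⇒ 4.905 t² − 31.38 t − 71.3 = 0.
t = [31.38 + √(984.7 + 1399)] / 9.810 = 8.176 s.
Horizontal: R = v_x · t = 41.34 × 8.176 = 338 m.

338 m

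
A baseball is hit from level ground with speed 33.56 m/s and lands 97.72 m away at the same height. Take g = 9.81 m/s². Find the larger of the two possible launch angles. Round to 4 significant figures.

60.83°

Level-ground range: R = v₀² sin(2θ)/g ⇒ sin 2θ = R g / v₀² = 97.72×9.81/33.56² = 0.8512.
2θ = arcsin(0.8512) = 58.342° or 180° − 58.342° = 121.658°.
So θ = 29.17° or θ = 60.83°.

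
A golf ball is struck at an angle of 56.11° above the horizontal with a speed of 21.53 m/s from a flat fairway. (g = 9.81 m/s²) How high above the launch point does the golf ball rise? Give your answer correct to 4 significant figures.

16.28 m

Vertical component of launch velocity: v_y = 21.53 sin 56.11° = 17.872 m/s.
At the highest point the vertical velocity is zero, so v_y² = 2 g h_max.
h_max = (17.872)² / (2 × 9.81) = 319.41 / 19.62 = 16.28 m.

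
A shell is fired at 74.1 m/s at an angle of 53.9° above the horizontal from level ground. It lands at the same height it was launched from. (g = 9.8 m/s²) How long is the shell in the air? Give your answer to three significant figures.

Vertical component: v_y = 74.1 sin 53.9° = 59.87 m/s.
For a projectile landing at launch height, time of flight is t = 2 v_y / g = 2 × 59.87 / 9.8 = 12.2 s.

12.2 s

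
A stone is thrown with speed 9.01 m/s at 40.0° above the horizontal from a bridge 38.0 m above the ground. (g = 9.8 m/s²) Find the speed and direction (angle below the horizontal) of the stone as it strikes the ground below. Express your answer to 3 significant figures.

28.7 m/s at 76.1° below the horizontal

v_x = 9.01 cos 40.0° = 6.902 m/s (constant).
|v_y| at impact = √((5.792)² + 2×9.8×38.0) = 27.90 m/s.
Speed = √(6.902² + 27.90²) = 28.7 m/s; angle = arctan(27.90/6.902) = 76.1° below horizontal.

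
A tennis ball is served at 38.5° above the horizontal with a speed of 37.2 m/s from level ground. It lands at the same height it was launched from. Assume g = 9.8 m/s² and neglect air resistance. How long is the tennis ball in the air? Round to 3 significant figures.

4.73 s

Vertical component: v_y = 37.2 sin 38.5° = 23.16 m/s.
For a projectile landing at launch height, time of flight is t = 2 v_y / g = 2 × 23.16 / 9.8 = 4.73 s.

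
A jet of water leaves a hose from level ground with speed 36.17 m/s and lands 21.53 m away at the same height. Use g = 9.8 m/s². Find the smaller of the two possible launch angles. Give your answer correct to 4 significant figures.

4.641°

Level-ground range: R = v₀² sin(2θ)/g ⇒ sin 2θ = R g / v₀² = 21.53×9.8/36.17² = 0.1613.
2θ = arcsin(0.1613) = 9.2824° or 180° − 9.2824° = 170.7176°.
So θ = 4.641° or θ = 85.36°.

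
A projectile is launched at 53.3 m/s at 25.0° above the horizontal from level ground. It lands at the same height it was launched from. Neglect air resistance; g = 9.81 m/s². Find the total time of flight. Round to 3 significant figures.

4.59 s

Vertical component: v_y = 53.3 sin 25.0° = 22.53 m/s.
For a projectile landing at launch height, time of flight is t = 2 v_y / g = 2 × 22.53 / 9.81 = 4.59 s.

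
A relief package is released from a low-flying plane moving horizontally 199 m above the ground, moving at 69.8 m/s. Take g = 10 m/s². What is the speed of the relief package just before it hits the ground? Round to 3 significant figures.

Fall time: t = √(2 × 199 / 10) = 6.309 s.
At impact: v_x = 69.8 m/s (unchanged), v_y = g t = 10 × 6.309 = 63.09 m/s.
Speed = √(v_x² + v_y²) = √(4872 + 3980) = 94.1 m/s.

94.1 m/s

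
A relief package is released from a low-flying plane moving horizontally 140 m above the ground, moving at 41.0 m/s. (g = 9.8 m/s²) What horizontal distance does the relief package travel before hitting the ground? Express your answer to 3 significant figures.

219 m

Initial vertical velocity is zero, so the fall time comes from h = ½ g t²: t = √(2 × 140 / 9.8) = 5.345 s.
Horizontal motion is uniform at 41.0 m/s, so x = 41.0 × 5.345 = 219 m.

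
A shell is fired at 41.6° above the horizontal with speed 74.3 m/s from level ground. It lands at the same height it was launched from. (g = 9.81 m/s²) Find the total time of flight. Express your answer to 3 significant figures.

10.1 s

Vertical component: v_y = 74.3 sin 41.6° = 49.33 m/s.
For a projectile landing at launch height, time of flight is t = 2 v_y / g = 2 × 49.33 / 9.81 = 10.1 s.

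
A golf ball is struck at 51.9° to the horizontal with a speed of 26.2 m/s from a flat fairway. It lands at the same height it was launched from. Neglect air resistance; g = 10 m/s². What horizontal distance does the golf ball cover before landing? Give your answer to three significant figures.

For level ground, R = v₀² sin(2θ) / g.
sin(2 × 51.9°) = sin 103.8° = 0.9711.
R = (26.2)² × 0.9711 / 10 = 66.7 m.

66.7 m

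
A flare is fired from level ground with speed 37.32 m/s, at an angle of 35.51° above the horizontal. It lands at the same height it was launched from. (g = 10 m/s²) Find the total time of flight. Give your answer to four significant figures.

4.335 s

Vertical component: v_y = 37.32 sin 35.51° = 21.677 m/s.
For a projectile landing at launch height, time of flight is t = 2 v_y / g = 2 × 21.677 / 10 = 4.335 s.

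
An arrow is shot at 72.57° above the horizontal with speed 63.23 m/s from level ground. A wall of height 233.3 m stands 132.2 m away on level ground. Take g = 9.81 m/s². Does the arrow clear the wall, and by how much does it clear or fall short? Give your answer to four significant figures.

v_x = 63.23 cos 72.57° = 18.940 m/s; v_y0 = 63.23 sin 72.57° = 60.327 m/s.
Time to reach the wall: t = 132.2 / 18.940 = 6.9799 s.
Height at that point: y = 60.327×6.9799 − 4.905×6.9799² = 182.11 m.
That is 233.3 − 182.11 = 51.19 m below the top of the wall, so the arrow does not clear it.

No — it falls 51.19 m short of clearing the wall.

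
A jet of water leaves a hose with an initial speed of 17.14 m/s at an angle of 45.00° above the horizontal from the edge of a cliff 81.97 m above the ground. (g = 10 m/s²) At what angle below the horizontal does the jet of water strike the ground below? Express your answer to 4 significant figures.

v_x = 17.14 cos 45.00° = 12.120 m/s.
At impact |v_y| = √(v_y0² + 2 g h) = √(12.120² + 2×10×81.97) = 42.265 m/s.
Angle below horizontal = arctan(|v_y| / v_x) = arctan(42.265 / 12.120) = 74.00°.

74.00°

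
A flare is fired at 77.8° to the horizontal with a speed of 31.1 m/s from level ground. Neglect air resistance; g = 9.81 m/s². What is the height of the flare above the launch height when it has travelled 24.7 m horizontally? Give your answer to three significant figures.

45.0 m

v_x = 31.1 cos 77.8° = 6.572 m/s, v_y0 = 31.1 sin 77.8° = 30.40 m/s.
Time to reach x = 24.7 m: t = x / v_x = 24.7 / 6.572 = 3.758 s.
y = v_y0 t − ½ g t² = 30.40×3.758 − 4.905×3.758² = 45.0 m.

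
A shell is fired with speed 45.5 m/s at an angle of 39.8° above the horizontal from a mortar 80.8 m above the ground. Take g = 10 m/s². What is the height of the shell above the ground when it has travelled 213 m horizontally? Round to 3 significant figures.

v_x = 45.5 cos 39.8° = 34.96 m/s, v_y0 = 45.5 sin 39.8° = 29.12 m/s.
Time to reach x = 213 m: t = x / v_x = 213 / 34.96 = 6.093 s.
y = 80.8 + v_y0 t − ½ g t² = 80.8 + 29.12×6.093 − 5.000×6.093² = 72.6 m.

72.6 m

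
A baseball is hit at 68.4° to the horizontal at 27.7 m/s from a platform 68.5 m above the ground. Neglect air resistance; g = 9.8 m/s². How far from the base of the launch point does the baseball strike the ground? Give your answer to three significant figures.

73.4 m

Components: v_x = 27.7 cos 68.4° = 10.20 m/s, v_y = 27.7 sin 68.4° = 25.75 m/s.
Vertical: 0 = 68.5 + 25.75 t − ½(9.8) t² ⇒ 4.900 t² − 25.75 t − 68.5 = 0.
t = [25.75 + √(663.1 + 1343)] / 9.800 = 7.198 s.
Horizontal: R = v_x · t = 10.20 × 7.198 = 73.4 m.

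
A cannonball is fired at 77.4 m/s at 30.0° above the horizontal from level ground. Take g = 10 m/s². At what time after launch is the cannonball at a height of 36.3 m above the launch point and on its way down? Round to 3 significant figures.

6.65 s

v_y0 = 77.4 sin 30.0° = 38.70 m/s.
Set y = v_y0 t − ½ g t² = 36.3: 5.000 t² − 38.70 t + 36.3 = 0.
t = [38.70 ± √(1498 − 726.0)] / 10 = (38.70 ± 27.78) / 10, giving t = 1.09 s or t = 6.65 s.
On the way down corresponds to the larger root: t = 6.65 s.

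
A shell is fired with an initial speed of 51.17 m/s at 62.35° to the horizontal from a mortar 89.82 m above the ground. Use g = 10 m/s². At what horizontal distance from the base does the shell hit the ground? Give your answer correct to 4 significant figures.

255.0 m

Components: v_x = 51.17 cos 62.35° = 23.746 m/s, v_y = 51.17 sin 62.35° = 45.326 m/s.
Vertical: 0 = 89.82 + 45.326 t − ½(10) t² ⇒ 5.000 t² − 45.326 t − 89.82 = 0.
t = [45.326 + √(2054.4 + 1796.4)] / 10.00 = 10.738 s.
Horizontal: R = v_x · t = 23.746 × 10.738 = 255.0 m.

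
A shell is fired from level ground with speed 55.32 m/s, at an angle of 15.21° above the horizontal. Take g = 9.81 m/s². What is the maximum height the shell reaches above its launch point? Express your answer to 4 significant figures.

Vertical component of launch velocity: v_y = 55.32 sin 15.21° = 14.514 m/s.
At the highest point the vertical velocity is zero, so v_y² = 2 g h_max.
h_max = (14.514)² / (2 × 9.81) = 210.66 / 19.62 = 10.74 m.

10.74 m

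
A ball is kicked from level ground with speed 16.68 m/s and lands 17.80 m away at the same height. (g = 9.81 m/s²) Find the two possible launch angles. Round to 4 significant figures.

Level-ground range: R = v₀² sin(2θ)/g ⇒ sin 2θ = R g / v₀² = 17.80×9.81/16.68² = 0.6276.
2θ = arcsin(0.6276) = 38.873° or 180° − 38.873° = 141.127°.
So θ = 19.44° or θ = 70.56°.

19.44° and 70.56°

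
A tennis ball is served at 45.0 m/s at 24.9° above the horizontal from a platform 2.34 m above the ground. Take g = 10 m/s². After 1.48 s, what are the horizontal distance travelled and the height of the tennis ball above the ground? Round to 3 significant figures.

v_x = 45.0 cos 24.9° = 40.82 m/s; v_y0 = 45.0 sin 24.9° = 18.95 m/s.
x = v_x t = 40.82 × 1.48 = 60.4 m.
y = 2.34 + v_y0 t − ½ g t² = 19.4 m.

x = 60.4 m, y = 19.4 m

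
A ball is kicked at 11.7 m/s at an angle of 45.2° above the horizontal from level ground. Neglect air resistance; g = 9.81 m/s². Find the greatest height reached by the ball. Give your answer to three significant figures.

3.51 m

Vertical component of launch velocity: v_y = 11.7 sin 45.2° = 8.302 m/s.
At the highest point the vertical velocity is zero, so v_y² = 2 g h_max.
h_max = (8.302)² / (2 × 9.81) = 68.92 / 19.62 = 3.51 m.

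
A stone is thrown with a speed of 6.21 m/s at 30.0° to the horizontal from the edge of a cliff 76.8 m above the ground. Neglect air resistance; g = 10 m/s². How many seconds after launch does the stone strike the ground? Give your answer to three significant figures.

Vertical component: v_y = 6.21 sin 30.0° = 3.105 m/s.
Taking up as positive with launch at y = 76.8 m, landing at y = 0: 0 = 76.8 + 3.105 t − ½(10) t².
Solving 5.000 t² − 3.105 t − 76.8 = 0 gives t = [3.105 + √(3.105² + 4·5.000·76.8)] / 10.00 = 4.24 s.

4.24 s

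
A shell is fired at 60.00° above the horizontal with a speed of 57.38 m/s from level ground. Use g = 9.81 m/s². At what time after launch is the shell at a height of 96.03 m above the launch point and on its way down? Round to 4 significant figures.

v_y0 = 57.38 sin 60.00° = 49.693 m/s.
Set y = v_y0 t − ½ g t² = 96.03: 4.905 t² − 49.693 t + 96.03 = 0.
t = [49.693 ± √(2469.4 − 1884.1)] / 9.81 = (49.693 ± 24.193) / 9.81, giving t = 2.599 s or t = 7.532 s.
On the way down corresponds to the larger root: t = 7.532 s.

7.532 s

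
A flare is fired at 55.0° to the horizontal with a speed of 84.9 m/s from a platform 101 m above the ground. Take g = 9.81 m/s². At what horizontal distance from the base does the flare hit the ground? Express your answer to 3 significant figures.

Components: v_x = 84.9 cos 55.0° = 48.70 m/s, v_y = 84.9 sin 55.0° = 69.55 m/s.
Vertical: 0 = 101 + 69.55 t − ½(9.81) t² ⇒ 4.905 t² − 69.55 t − 101 = 0.
t = [69.55 + √(4837 + 1982)] / 9.810 = 15.51 s.
Horizontal: R = v_x · t = 48.70 × 15.51 = 755 m.

755 m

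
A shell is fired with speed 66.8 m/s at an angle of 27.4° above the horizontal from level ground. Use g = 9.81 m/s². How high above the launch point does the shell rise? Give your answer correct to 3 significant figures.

Vertical component of launch velocity: v_y = 66.8 sin 27.4° = 30.74 m/s.
At the highest point the vertical velocity is zero, so v_y² = 2 g h_max.
h_max = (30.74)² / (2 × 9.81) = 944.9 / 19.62 = 48.2 m.

48.2 m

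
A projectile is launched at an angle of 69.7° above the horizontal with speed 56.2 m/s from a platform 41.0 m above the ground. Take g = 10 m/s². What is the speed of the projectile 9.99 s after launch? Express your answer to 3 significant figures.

51.1 m/s

v_x = 56.2 cos 69.7° = 19.50 m/s (constant).
v_y(t) = 56.2 sin 69.7° − g t = 52.71 − 10 × 9.99 = -47.19 m/s.
Speed = √(v_x² + v_y²) = √(380.2 + 2227) = 51.1 m/s.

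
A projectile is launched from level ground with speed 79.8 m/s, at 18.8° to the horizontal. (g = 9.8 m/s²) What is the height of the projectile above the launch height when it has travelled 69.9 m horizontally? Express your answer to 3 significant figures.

v_x = 79.8 cos 18.8° = 75.54 m/s, v_y0 = 79.8 sin 18.8° = 25.72 m/s.
Time to reach x = 69.9 m: t = x / v_x = 69.9 / 75.54 = 0.9253 s.
y = v_y0 t − ½ g t² = 25.72×0.9253 − 4.900×0.9253² = 19.6 m.

19.6 m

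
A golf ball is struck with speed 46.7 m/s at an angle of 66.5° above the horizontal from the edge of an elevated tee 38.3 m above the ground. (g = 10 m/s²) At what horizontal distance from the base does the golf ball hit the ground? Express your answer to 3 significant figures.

Components: v_x = 46.7 cos 66.5° = 18.62 m/s, v_y = 46.7 sin 66.5° = 42.83 m/s.
Vertical: 0 = 38.3 + 42.83 t − ½(10) t² ⇒ 5.000 t² − 42.83 t − 38.3 = 0.
t = [42.83 + √(1834 + 766.0)] / 10.00 = 9.382 s.
Horizontal: R = v_x · t = 18.62 × 9.382 = 175 m.

175 m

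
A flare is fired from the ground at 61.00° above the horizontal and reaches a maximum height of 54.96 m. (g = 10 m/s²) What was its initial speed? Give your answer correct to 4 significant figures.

At maximum height v_y = 0, so (v₀ sin θ)² = 2 g H.
v₀ sin 61.00° = √(2 × 10 × 54.96) = 33.154 m/s.
v₀ = 33.154 / sin 61.00° = 33.154 / 0.8746 = 37.91 m/s.

37.91 m/s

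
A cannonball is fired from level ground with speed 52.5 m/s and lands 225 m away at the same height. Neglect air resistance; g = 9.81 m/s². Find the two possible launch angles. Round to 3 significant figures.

26.6° and 63.4°

Level-ground range: R = v₀² sin(2θ)/g ⇒ sin 2θ = R g / v₀² = 225×9.81/52.5² = 0.8008.
2θ = arcsin(0.8008) = 53.21° or 180° − 53.21° = 126.79°.
So θ = 26.6° or θ = 63.4°.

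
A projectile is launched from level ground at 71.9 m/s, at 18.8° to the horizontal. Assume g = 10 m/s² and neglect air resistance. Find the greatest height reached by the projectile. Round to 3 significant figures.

Vertical component of launch velocity: v_y = 71.9 sin 18.8° = 23.17 m/s.
At the highest point the vertical velocity is zero, so v_y² = 2 g h_max.
h_max = (23.17)² / (2 × 10) = 536.8 / 20.00 = 26.8 m.

26.8 m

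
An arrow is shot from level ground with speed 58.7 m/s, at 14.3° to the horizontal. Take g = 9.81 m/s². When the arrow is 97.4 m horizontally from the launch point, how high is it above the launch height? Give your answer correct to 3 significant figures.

v_x = 58.7 cos 14.3° = 56.88 m/s, v_y0 = 58.7 sin 14.3° = 14.50 m/s.
Time to reach x = 97.4 m: t = x / v_x = 97.4 / 56.88 = 1.712 s.
y = v_y0 t − ½ g t² = 14.50×1.712 − 4.905×1.712² = 10.4 m.

10.4 m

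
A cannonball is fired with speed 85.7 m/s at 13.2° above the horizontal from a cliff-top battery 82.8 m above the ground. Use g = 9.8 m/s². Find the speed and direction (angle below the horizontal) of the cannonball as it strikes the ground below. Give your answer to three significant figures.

94.7 m/s at 28.2° below the horizontal

v_x = 85.7 cos 13.2° = 83.44 m/s (constant).
|v_y| at impact = √((19.57)² + 2×9.8×82.8) = 44.79 m/s.
Speed = √(83.44² + 44.79²) = 94.7 m/s; angle = arctan(44.79/83.44) = 28.2° below horizontal.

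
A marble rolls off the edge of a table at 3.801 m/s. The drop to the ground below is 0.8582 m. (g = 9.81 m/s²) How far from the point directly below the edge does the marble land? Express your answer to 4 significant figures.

1.590 m

Initial vertical velocity is zero, so the fall time comes from h = ½ g t²: t = √(2 × 0.8582 / 9.81) = 0.41829 s.
Horizontal motion is uniform at 3.801 m/s, so x = 3.801 × 0.41829 = 1.590 m.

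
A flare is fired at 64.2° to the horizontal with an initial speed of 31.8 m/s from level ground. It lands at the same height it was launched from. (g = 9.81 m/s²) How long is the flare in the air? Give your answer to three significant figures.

5.84 s

Vertical component: v_y = 31.8 sin 64.2° = 28.63 m/s.
For a projectile landing at launch height, time of flight is t = 2 v_y / g = 2 × 28.63 / 9.81 = 5.84 s.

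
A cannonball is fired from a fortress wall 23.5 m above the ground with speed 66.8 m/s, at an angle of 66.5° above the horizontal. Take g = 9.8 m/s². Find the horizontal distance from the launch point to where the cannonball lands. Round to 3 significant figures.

Components: v_x = 66.8 cos 66.5° = 26.64 m/s, v_y = 66.8 sin 66.5° = 61.26 m/s.
Vertical: 0 = 23.5 + 61.26 t − ½(9.8) t² ⇒ 4.900 t² − 61.26 t − 23.5 = 0.
t = [61.26 + √(3753 + 460.6)] / 9.800 = 12.87 s.
Horizontal: R = v_x · t = 26.64 × 12.87 = 343 m.

343 m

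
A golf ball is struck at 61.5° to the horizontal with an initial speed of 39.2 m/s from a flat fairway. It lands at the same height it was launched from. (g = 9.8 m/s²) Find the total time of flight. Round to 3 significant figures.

Vertical component: v_y = 39.2 sin 61.5° = 34.45 m/s.
For a projectile landing at launch height, time of flight is t = 2 v_y / g = 2 × 34.45 / 9.8 = 7.03 s.

7.03 s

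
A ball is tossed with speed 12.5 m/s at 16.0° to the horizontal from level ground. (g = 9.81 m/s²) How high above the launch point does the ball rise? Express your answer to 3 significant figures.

0.605 m

Vertical component of launch velocity: v_y = 12.5 sin 16.0° = 3.445 m/s.
At the highest point the vertical velocity is zero, so v_y² = 2 g h_max.
h_max = (3.445)² / (2 × 9.81) = 11.87 / 19.62 = 0.605 m.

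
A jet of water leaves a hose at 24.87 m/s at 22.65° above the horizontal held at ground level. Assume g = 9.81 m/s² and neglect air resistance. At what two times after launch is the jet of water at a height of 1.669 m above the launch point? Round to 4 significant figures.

0.1934 s and 1.759 s

v_y0 = 24.87 sin 22.65° = 9.5775 m/s.
Set y = v_y0 t − ½ g t² = 1.669: 4.905 t² − 9.5775 t + 1.669 = 0.
t = [9.5775 ± √(91.729 − 32.746)] / 9.81 = (9.5775 ± 7.6800) / 9.81, giving t = 0.1934 s or t = 1.759 s.
So the jet of water is at 1.669 m at t = 0.1934 s (rising) and t = 1.759 s (falling).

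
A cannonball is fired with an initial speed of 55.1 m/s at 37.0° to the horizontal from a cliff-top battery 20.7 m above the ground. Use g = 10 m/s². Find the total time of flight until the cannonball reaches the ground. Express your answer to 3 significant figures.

Vertical component: v_y = 55.1 sin 37.0° = 33.16 m/s.
Taking up as positive with launch at y = 20.7 m, landing at y = 0: 0 = 20.7 + 33.16 t − ½(10) t².
Solving 5.000 t² − 33.16 t − 20.7 = 0 gives t = [33.16 + √(33.16² + 4·5.000·20.7)] / 10.00 = 7.21 s.

7.21 s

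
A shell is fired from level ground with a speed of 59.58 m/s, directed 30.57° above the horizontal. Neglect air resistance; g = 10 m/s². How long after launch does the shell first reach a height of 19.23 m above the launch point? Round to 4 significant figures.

v_y0 = 59.58 sin 30.57° = 30.302 m/s.
Set y = v_y0 t − ½ g t² = 19.23: 5.000 t² − 30.302 t + 19.23 = 0.
t = [30.302 ± √(918.21 − 384.60)] / 10 = (30.302 ± 23.100) / 10, giving t = 0.7202 s or t = 5.340 s.
The shell is on the way up at the first time, so t = 0.7202 s.

0.7202 s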